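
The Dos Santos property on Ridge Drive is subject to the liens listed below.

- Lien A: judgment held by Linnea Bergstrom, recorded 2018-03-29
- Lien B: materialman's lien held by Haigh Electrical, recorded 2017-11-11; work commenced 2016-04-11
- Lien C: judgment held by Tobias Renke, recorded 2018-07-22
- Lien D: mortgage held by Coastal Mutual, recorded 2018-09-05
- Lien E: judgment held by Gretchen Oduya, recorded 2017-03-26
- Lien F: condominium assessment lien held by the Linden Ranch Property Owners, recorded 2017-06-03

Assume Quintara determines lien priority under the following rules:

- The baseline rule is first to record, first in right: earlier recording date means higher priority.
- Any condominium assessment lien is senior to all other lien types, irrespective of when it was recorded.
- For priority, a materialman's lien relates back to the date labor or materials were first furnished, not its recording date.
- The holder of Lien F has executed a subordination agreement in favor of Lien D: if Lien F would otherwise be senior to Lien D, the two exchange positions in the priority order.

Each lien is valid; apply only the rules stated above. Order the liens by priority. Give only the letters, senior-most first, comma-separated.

Effective dates after the stated exceptions: B's effective date is 2016-04-11, when work began.
F is a condominium assessment lien, so it outranks all other liens regardless of date.
Ordering the rest by effective date: B (2016-04-11), E (2017-03-26), A (2018-03-29), C (2018-07-22), D (2018-09-05).
Because F would otherwise rank above D, the subordination swaps them.

D, B, E, A, C, F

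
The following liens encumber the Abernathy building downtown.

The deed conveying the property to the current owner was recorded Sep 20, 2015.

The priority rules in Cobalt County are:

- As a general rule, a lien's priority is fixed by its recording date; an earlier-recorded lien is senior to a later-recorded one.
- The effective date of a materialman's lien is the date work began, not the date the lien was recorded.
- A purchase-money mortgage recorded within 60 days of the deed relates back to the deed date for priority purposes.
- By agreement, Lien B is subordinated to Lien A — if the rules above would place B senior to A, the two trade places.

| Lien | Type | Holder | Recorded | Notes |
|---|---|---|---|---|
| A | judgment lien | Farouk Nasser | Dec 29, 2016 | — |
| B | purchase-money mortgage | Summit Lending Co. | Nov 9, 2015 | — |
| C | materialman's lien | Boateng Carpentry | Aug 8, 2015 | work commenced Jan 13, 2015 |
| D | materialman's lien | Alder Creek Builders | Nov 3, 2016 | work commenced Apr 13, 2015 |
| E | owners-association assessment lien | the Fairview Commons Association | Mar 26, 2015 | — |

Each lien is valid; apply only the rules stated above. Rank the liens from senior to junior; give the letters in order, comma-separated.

C, E, D, A, B

First, effective dates: B's effective date is the deed date, Sep 20, 2015; C relates back to Jan 13, 2015 (work commenced); D relates back to Apr 13, 2015 (work commenced).
Sorted by effective date: C (Jan 13, 2015), E (Mar 26, 2015), D (Apr 13, 2015), B (Sep 20, 2015), A (Dec 29, 2016).
B is senior to A before the subordination, so the two trade places.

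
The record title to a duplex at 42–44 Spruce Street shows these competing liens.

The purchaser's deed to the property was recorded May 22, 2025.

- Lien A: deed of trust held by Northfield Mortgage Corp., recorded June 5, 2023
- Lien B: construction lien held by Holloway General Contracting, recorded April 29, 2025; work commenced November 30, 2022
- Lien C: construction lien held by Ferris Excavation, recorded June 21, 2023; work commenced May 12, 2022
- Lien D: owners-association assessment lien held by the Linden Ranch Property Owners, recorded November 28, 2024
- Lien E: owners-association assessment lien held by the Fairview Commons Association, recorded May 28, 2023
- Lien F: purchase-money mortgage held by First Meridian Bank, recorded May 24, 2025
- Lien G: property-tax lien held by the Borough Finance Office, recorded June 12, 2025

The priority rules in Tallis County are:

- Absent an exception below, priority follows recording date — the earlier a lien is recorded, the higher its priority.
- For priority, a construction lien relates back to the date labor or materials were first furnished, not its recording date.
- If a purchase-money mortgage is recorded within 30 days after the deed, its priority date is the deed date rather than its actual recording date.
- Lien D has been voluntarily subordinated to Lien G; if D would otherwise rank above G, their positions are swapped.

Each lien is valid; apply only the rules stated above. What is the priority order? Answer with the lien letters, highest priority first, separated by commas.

C, B, E, A, G, F, D

Effective dates after the stated exceptions: B relates back to November 30, 2022 (work commenced); C's effective date is May 12, 2022, when work began; F was recorded within the 30-day window, so its effective date is the deed date May 22, 2025.
By effective date, earliest first: C (May 12, 2022), B (November 30, 2022), E (May 28, 2023), A (June 5, 2023), D (November 28, 2024), F (May 22, 2025), G (June 12, 2025).
The subordination applies — D was senior to G — so D and G swap.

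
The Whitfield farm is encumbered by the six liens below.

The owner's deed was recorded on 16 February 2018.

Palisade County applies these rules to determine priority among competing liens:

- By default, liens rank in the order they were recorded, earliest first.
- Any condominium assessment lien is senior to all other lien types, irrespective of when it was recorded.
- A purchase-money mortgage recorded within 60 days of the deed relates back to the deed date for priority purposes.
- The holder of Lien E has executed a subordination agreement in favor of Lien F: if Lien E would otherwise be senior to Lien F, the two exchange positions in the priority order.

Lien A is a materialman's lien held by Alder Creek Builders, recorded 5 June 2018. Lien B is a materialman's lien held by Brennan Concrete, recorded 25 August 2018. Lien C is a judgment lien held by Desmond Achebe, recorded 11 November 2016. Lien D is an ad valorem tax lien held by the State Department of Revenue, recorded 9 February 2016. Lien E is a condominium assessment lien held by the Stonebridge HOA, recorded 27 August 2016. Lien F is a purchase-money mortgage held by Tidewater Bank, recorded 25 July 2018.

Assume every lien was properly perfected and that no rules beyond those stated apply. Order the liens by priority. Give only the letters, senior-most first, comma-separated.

F, D, C, A, E, B

Effective dates after the stated exceptions: F was recorded 159 days after the deed, outside the 60-day window, so it keeps its recording date.
E is a condominium assessment lien, so it outranks all other liens regardless of date.
Among the remaining liens, by effective date: D (9 February 2016), C (11 November 2016), A (5 June 2018), F (25 July 2018), B (25 August 2018).
The subordination applies — E was senior to F — so E and F swap.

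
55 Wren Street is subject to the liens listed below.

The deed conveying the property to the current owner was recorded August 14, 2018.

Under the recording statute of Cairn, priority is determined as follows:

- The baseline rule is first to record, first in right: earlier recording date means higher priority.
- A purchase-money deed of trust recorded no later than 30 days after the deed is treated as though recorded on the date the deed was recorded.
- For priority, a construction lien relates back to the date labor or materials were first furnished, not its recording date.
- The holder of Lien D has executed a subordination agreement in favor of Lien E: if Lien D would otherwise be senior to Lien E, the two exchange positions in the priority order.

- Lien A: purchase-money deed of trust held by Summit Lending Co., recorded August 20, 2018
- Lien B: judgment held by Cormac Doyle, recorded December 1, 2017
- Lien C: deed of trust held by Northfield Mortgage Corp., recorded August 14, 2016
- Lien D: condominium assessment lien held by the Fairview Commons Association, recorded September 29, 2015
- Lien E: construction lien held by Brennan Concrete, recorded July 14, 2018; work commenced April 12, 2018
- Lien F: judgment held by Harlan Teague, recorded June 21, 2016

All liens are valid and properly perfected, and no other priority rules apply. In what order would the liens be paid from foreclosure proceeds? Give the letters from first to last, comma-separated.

E, F, C, B, D, A

Effective dates after the stated exceptions: A relates back to the deed date August 14, 2018; E's effective date is April 12, 2018, when work began.
Sorted by effective date: D (September 29, 2015), F (June 21, 2016), C (August 14, 2016), B (December 1, 2017), E (April 12, 2018), A (August 14, 2018).
The subordination applies — D was senior to E — so D and E swap.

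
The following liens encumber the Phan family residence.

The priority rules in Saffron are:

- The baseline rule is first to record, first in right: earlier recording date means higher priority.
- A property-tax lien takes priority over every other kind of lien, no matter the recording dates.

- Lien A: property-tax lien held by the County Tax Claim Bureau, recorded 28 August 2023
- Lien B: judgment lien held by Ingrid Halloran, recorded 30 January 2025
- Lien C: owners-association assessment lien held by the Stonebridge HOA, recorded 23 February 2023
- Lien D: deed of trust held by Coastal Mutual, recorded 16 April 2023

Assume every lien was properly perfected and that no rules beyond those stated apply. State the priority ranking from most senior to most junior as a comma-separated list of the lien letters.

A, as a property-tax lien, has superpriority and ranks first.
Ordering the rest by effective date: C (23 February 2023), D (16 April 2023), B (30 January 2025).

A, C, D, B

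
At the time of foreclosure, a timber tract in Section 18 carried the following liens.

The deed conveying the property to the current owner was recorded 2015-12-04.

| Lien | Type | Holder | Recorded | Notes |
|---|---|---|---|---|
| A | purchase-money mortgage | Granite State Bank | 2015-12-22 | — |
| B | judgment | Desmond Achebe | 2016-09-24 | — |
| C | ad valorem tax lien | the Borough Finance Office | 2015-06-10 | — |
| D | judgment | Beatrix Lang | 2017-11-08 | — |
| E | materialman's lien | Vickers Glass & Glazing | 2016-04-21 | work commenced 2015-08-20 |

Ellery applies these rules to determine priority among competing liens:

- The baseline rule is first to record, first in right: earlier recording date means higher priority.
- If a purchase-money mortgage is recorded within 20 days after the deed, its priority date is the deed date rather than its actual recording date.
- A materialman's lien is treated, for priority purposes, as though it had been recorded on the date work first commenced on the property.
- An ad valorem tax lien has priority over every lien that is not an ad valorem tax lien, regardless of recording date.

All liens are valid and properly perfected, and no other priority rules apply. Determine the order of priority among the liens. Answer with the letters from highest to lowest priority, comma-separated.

Effective dates after the stated exceptions: A's effective date is the deed date, 2015-12-04; E relates back to 2015-08-20 (work commenced).
As an ad valorem tax lien, C is senior to every other lien.
The other liens, earliest effective date first: E (2015-08-20), A (2015-12-04), B (2016-09-24), D (2017-11-08).

C, E, A, B, D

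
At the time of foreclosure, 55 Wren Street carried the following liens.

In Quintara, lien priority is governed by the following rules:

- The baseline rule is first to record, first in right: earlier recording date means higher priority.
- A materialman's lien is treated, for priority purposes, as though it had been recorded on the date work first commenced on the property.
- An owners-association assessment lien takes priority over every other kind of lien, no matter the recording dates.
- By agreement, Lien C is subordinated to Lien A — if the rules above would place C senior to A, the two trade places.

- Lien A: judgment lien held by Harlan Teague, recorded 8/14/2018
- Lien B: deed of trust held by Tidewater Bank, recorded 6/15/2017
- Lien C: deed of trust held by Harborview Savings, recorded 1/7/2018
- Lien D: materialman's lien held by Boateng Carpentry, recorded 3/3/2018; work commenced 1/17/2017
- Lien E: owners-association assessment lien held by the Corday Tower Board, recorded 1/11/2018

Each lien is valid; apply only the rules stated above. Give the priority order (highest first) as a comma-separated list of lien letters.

E, D, B, A, C

Effective dates: D is treated as recorded 1/17/2017, the work-commencement date.
E is an owners-association assessment lien and takes priority over every other lien.
The other liens, earliest effective date first: D (1/17/2017), B (6/15/2017), C (1/7/2018), A (8/14/2018).
The subordination applies — C was senior to A — so C and A swap.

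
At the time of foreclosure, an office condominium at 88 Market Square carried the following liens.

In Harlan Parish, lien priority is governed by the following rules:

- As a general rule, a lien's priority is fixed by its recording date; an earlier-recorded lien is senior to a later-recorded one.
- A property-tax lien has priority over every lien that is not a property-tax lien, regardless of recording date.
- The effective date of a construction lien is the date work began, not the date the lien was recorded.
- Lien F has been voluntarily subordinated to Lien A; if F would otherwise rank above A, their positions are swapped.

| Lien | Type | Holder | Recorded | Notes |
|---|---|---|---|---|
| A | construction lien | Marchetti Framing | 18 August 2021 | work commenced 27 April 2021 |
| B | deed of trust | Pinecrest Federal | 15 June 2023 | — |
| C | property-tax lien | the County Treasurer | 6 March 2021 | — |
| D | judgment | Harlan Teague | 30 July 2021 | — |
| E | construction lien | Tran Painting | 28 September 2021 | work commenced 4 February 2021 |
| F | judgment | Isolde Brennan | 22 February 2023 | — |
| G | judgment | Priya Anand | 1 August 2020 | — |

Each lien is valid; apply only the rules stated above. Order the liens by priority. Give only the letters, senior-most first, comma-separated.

C, G, E, A, D, F, B

Effective dates after the stated exceptions: A's effective date is 27 April 2021, when work began; E relates back to 4 February 2021 (work commenced).
As a property-tax lien, C is senior to every other lien.
The other liens, earliest effective date first: G (1 August 2020), E (4 February 2021), A (27 April 2021), D (30 July 2021), F (22 February 2023), B (15 June 2023).
F is already junior to A, so the subordination agreement changes nothing.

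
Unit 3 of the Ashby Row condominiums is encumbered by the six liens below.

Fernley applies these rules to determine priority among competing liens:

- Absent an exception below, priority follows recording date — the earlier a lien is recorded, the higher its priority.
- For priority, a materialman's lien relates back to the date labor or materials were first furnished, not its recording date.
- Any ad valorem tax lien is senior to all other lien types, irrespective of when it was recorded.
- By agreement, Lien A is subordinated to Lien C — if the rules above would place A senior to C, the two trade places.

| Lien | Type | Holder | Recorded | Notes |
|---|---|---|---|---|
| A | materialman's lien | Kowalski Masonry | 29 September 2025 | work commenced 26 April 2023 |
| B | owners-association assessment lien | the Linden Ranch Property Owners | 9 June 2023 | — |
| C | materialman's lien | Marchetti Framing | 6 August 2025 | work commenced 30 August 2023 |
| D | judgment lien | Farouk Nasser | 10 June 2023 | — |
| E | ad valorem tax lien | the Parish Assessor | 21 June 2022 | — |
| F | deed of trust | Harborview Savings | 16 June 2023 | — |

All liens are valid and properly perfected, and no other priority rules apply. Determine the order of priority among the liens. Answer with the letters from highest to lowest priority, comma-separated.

E, C, B, D, F, A

Effective dates: A is treated as recorded 26 April 2023, the work-commencement date; C's effective date is 30 August 2023, when work began.
E, as an ad valorem tax lien, has superpriority and ranks first.
The other liens, earliest effective date first: A (26 April 2023), B (9 June 2023), D (10 June 2023), F (16 June 2023), C (30 August 2023).
A would otherwise be senior to C, so under the subordination agreement A and C exchange positions.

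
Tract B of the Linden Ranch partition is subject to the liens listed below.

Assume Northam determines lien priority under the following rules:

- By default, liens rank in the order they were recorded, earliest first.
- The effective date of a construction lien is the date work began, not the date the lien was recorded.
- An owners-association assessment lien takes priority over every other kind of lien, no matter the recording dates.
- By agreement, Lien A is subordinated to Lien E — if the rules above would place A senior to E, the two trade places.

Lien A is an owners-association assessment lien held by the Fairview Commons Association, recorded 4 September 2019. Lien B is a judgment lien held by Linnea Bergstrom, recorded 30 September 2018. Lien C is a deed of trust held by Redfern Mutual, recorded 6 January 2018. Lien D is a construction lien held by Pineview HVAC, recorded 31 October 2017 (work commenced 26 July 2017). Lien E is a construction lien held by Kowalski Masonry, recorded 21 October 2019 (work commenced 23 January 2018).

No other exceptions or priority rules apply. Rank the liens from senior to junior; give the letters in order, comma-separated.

E, D, C, A, B

Effective dates after the stated exceptions: D's effective date is 26 July 2017, when work began; E relates back to 23 January 2018 (work commenced).
A is an owners-association assessment lien and takes priority over every other lien.
Remaining liens by effective date: D (26 July 2017), C (6 January 2018), E (23 January 2018), B (30 September 2018).
The subordination applies — A was senior to E — so A and E swap.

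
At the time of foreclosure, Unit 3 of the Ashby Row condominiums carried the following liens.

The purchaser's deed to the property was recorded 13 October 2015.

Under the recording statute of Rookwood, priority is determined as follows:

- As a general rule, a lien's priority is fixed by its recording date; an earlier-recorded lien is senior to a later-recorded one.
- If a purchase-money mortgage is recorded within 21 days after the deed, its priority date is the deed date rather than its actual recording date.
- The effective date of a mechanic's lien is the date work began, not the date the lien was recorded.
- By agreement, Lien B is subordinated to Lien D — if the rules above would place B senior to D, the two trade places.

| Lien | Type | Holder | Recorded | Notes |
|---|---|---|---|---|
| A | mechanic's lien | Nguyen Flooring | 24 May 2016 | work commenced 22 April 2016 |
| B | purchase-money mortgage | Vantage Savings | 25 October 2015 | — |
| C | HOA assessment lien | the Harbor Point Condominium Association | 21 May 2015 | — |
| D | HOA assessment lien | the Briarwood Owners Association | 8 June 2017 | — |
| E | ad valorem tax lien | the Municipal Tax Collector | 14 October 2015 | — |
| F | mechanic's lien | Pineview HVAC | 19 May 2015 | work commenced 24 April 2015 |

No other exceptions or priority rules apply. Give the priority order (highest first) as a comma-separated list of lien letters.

F, C, D, E, A, B

Adjusting effective dates: A is treated as recorded 22 April 2016, the work-commencement date; B was recorded within the 21-day window, so its effective date is the deed date 13 October 2015; F's effective date is 24 April 2015, when work began.
By effective date: F (24 April 2015), C (21 May 2015), B (13 October 2015), E (14 October 2015), A (22 April 2016), D (8 June 2017).
B is senior to D before the subordination, so the two trade places.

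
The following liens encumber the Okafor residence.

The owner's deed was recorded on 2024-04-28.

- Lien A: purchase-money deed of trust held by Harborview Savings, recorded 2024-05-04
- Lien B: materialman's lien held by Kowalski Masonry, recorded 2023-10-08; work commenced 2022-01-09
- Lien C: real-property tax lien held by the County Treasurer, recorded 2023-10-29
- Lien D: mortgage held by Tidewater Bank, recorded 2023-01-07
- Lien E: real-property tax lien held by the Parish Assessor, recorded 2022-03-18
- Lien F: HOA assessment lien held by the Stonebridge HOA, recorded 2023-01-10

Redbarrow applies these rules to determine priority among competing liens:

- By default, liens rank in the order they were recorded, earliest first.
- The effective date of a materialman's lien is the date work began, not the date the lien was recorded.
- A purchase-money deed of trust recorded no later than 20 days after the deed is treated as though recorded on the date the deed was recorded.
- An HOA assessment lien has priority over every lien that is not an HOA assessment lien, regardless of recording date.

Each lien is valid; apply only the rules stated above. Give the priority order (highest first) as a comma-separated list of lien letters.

F, B, E, D, C, A

Effective dates: A's effective date is the deed date, 2024-04-28; B is treated as recorded 2022-01-09, the work-commencement date.
F, as an HOA assessment lien, has superpriority and ranks first.
Ordering the rest by effective date: B (2022-01-09), E (2022-03-18), D (2023-01-07), C (2023-10-29), A (2024-04-28).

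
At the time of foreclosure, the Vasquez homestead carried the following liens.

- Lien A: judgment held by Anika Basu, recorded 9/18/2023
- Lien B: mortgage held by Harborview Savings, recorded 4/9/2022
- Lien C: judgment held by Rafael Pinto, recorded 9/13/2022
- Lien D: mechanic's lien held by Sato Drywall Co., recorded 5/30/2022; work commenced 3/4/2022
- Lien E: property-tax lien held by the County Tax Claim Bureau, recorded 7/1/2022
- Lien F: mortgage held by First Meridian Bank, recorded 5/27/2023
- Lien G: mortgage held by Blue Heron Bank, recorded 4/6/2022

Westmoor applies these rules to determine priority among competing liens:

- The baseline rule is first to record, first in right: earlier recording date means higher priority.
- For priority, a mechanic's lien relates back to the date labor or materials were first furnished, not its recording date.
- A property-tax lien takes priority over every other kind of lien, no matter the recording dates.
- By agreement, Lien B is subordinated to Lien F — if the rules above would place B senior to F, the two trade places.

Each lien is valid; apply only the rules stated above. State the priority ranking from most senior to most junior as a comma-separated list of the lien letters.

E, D, G, F, C, B, A

Effective dates after the stated exceptions: D relates back to 3/4/2022 (work commenced).
E is a property-tax lien, so it outranks all other liens regardless of date.
Among the remaining liens, by effective date: D (3/4/2022), G (4/6/2022), B (4/9/2022), C (9/13/2022), F (5/27/2023), A (9/18/2023).
Because B would otherwise rank above F, the subordination swaps them.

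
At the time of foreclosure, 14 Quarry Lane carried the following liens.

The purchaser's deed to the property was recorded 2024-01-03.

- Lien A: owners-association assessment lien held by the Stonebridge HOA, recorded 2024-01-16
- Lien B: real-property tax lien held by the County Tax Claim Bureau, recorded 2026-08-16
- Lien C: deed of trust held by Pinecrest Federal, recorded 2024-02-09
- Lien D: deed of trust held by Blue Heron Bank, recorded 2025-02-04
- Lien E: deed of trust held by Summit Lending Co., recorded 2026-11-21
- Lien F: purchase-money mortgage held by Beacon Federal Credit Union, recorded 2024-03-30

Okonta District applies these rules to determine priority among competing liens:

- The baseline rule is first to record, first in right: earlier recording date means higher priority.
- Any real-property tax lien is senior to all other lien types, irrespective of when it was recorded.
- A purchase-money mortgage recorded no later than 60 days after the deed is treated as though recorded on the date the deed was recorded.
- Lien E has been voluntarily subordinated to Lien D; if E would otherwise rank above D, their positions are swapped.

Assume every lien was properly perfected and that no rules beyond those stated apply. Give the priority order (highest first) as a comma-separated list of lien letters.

Effective dates after the stated exceptions: F was recorded 87 days after the deed, outside the 60-day window, so it keeps its recording date.
As a real-property tax lien, B is senior to every other lien.
The other liens, earliest effective date first: A (2024-01-16), C (2024-02-09), F (2024-03-30), D (2025-02-04), E (2026-11-21).
E is already junior to D, so the subordination agreement changes nothing.

B, A, C, F, D, E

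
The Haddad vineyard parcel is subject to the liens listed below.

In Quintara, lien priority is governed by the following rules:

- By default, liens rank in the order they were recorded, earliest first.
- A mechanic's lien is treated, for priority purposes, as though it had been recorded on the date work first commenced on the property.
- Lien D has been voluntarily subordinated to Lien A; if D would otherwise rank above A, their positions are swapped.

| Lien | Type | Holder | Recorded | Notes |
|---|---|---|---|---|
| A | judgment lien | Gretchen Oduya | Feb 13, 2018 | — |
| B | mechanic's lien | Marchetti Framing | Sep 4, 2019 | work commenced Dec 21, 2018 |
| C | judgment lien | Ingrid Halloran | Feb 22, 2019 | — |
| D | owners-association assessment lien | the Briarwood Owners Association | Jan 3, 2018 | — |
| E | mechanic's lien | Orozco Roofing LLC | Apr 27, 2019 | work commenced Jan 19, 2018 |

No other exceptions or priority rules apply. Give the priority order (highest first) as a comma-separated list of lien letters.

A, E, D, B, C

Adjusting effective dates: B is treated as recorded Dec 21, 2018, the work-commencement date; E is treated as recorded Jan 19, 2018, the work-commencement date.
By effective date: D (Jan 3, 2018), E (Jan 19, 2018), A (Feb 13, 2018), B (Dec 21, 2018), C (Feb 22, 2019).
Because D would otherwise rank above A, the subordination swaps them.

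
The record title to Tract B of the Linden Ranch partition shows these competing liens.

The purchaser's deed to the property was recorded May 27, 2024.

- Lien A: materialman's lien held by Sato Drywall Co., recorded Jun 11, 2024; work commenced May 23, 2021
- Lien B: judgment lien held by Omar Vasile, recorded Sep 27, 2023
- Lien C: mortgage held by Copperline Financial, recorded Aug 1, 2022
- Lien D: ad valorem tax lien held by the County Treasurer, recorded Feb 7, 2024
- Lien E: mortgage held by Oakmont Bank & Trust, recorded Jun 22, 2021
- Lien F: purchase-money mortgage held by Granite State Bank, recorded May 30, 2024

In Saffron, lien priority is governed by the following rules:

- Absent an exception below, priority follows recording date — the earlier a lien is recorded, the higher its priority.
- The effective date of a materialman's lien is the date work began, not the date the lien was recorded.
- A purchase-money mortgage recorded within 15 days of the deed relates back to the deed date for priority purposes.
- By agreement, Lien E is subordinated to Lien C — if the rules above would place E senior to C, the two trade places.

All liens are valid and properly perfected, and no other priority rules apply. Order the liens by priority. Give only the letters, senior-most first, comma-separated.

A, C, E, B, D, F

Effective dates: A's effective date is May 23, 2021, when work began; F was recorded within the 15-day window, so its effective date is the deed date May 27, 2024.
By effective date: A (May 23, 2021), E (Jun 22, 2021), C (Aug 1, 2022), B (Sep 27, 2023), D (Feb 7, 2024), F (May 27, 2024).
E is senior to C before the subordination, so the two trade places.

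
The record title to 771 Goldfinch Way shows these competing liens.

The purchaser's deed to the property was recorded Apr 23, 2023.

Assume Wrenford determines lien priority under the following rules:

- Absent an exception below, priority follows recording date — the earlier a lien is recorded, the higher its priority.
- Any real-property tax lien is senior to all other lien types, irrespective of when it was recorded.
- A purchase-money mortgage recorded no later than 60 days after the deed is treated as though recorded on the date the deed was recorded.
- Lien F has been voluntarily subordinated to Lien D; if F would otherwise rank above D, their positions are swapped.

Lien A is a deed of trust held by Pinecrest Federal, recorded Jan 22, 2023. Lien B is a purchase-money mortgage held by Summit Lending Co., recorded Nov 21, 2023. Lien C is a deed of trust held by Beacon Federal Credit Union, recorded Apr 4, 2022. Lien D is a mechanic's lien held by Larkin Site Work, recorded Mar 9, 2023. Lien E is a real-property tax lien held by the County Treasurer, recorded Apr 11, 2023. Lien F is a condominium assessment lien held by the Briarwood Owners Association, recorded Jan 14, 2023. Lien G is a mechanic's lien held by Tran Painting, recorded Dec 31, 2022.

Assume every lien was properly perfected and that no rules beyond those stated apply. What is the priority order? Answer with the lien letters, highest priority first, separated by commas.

Adjusting effective dates: B was recorded 212 days after the deed — beyond 60 days — so no relation-back applies.
E, as a real-property tax lien, has superpriority and ranks first.
Ordering the rest by effective date: C (Apr 4, 2022), G (Dec 31, 2022), F (Jan 14, 2023), A (Jan 22, 2023), D (Mar 9, 2023), B (Nov 21, 2023).
F is senior to D before the subordination, so the two trade places.

E, C, G, D, A, F, B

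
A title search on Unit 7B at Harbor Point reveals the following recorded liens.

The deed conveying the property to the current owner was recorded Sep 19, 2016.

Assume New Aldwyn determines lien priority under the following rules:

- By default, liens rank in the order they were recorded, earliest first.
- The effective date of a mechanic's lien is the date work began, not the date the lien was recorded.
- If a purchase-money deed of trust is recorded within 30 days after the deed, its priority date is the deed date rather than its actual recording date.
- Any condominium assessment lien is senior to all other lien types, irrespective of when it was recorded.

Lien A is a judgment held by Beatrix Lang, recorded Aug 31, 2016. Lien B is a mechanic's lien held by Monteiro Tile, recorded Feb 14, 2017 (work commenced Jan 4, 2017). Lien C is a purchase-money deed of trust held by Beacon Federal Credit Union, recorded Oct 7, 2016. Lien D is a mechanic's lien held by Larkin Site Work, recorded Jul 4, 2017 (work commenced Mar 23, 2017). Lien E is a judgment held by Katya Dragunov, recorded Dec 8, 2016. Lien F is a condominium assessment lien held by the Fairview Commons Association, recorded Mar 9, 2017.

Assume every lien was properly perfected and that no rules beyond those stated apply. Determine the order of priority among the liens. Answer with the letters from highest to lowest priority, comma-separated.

F, A, C, E, B, D

Effective dates after the stated exceptions: B's effective date is Jan 4, 2017, when work began; C was recorded within the 30-day window, so its effective date is the deed date Sep 19, 2016; D relates back to Mar 23, 2017 (work commenced).
As a condominium assessment lien, F is senior to every other lien.
Ordering the rest by effective date: A (Aug 31, 2016), C (Sep 19, 2016), E (Dec 8, 2016), B (Jan 4, 2017), D (Mar 23, 2017).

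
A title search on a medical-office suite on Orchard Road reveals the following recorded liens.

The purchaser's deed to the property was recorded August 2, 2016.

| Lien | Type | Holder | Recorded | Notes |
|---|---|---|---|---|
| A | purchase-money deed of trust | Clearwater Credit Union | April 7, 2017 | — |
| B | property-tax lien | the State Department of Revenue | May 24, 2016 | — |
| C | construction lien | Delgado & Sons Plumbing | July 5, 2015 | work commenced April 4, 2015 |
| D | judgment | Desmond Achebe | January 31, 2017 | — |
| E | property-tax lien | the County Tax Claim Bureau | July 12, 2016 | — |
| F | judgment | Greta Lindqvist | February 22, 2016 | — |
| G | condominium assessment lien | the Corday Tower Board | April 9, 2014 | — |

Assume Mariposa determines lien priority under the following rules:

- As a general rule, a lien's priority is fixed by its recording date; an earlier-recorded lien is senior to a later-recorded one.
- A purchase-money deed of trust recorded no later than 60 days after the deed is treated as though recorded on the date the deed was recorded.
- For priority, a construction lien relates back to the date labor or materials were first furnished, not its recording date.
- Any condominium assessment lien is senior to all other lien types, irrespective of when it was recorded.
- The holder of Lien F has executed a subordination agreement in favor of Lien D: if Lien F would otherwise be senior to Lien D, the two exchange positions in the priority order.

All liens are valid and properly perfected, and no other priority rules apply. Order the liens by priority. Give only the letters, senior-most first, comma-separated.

G, C, D, B, E, F, A

Effective dates: A missed the 60-day window (248 days after the deed), so its recording date stands; C relates back to April 4, 2015 (work commenced).
G is a condominium assessment lien, so it outranks all other liens regardless of date.
Among the remaining liens, by effective date: C (April 4, 2015), F (February 22, 2016), B (May 24, 2016), E (July 12, 2016), D (January 31, 2017), A (April 7, 2017).
F is senior to D before the subordination, so the two trade places.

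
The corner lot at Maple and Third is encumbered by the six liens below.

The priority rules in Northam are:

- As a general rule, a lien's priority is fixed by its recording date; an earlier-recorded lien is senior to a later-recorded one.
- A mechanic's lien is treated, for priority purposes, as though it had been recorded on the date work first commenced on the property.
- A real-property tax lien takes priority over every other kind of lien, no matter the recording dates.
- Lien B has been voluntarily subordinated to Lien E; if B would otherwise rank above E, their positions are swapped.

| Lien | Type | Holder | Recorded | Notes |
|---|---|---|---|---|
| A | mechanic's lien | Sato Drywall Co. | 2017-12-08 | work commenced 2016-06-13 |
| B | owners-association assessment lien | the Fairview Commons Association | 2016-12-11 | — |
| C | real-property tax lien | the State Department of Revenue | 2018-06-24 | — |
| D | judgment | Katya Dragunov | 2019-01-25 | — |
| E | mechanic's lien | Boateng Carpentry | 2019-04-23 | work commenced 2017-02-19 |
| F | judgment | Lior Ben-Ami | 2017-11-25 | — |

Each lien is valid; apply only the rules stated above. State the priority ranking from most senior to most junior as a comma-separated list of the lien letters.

C, A, E, B, F, D

Effective dates: A is treated as recorded 2016-06-13, the work-commencement date; E's effective date is 2017-02-19, when work began.
As a real-property tax lien, C is senior to every other lien.
Among the remaining liens, by effective date: A (2016-06-13), B (2016-12-11), E (2017-02-19), F (2017-11-25), D (2019-01-25).
B is senior to E before the subordination, so the two trade places.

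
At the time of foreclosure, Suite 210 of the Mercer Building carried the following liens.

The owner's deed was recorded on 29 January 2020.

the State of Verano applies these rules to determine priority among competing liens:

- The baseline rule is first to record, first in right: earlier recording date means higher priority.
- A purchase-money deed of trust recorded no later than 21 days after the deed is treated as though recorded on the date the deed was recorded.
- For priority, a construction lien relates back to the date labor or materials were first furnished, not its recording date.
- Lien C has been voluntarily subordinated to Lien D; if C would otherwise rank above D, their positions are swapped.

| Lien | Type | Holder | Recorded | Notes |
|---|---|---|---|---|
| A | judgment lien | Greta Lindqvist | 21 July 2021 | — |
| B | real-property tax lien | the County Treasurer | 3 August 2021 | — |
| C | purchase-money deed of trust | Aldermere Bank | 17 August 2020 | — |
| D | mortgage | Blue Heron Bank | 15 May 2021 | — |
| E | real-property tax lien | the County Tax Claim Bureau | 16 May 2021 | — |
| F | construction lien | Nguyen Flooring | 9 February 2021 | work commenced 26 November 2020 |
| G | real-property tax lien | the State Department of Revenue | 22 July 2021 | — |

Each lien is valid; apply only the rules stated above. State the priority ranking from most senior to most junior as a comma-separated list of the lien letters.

D, F, C, E, A, G, B

First, effective dates: C was recorded 201 days after the deed — beyond 21 days — so no relation-back applies; F's effective date is 26 November 2020, when work began.
By effective date, earliest first: C (17 August 2020), F (26 November 2020), D (15 May 2021), E (16 May 2021), A (21 July 2021), G (22 July 2021), B (3 August 2021).
C would otherwise be senior to D, so under the subordination agreement C and D exchange positions.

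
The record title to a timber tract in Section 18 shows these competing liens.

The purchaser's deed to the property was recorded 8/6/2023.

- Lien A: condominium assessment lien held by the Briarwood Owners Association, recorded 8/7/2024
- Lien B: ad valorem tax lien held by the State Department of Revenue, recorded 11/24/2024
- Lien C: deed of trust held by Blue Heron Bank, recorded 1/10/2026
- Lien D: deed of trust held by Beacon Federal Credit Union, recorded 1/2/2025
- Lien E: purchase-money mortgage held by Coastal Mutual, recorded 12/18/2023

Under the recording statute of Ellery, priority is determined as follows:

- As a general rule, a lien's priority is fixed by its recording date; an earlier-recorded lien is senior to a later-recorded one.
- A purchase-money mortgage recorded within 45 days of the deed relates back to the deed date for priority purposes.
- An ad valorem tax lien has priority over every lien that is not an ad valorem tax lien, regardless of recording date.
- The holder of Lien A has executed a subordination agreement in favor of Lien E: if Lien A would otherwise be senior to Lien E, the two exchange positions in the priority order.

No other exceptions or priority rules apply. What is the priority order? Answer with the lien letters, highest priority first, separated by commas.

Effective dates: E was recorded 134 days after the deed — beyond 45 days — so no relation-back applies.
B, as an ad valorem tax lien, has superpriority and ranks first.
The other liens, earliest effective date first: E (12/18/2023), A (8/7/2024), D (1/2/2025), C (1/10/2026).
A is already junior to E, so the subordination agreement changes nothing.

B, E, A, D, C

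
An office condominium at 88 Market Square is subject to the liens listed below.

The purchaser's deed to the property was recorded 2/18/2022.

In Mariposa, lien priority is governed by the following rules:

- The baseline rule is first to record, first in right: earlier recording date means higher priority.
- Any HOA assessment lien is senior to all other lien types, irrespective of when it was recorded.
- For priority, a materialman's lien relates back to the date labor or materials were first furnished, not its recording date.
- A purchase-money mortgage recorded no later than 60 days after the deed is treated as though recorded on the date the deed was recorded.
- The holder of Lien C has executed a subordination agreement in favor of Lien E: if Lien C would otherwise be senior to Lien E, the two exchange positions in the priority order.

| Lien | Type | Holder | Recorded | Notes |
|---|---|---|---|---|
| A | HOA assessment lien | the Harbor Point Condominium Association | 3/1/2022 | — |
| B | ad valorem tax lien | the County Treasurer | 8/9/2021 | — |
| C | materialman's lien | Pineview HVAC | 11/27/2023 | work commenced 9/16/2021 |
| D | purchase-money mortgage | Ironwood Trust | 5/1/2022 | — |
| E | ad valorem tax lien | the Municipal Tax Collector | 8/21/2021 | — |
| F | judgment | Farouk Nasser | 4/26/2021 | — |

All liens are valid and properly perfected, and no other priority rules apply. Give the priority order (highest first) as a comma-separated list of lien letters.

Adjusting effective dates: C relates back to 9/16/2021 (work commenced); D was recorded 72 days after the deed, outside the 60-day window, so it keeps its recording date.
A, as an HOA assessment lien, has superpriority and ranks first.
Remaining liens by effective date: F (4/26/2021), B (8/9/2021), E (8/21/2021), C (9/16/2021), D (5/1/2022).
C already ranks below E; the subordination has no effect.

A, F, B, E, C, D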